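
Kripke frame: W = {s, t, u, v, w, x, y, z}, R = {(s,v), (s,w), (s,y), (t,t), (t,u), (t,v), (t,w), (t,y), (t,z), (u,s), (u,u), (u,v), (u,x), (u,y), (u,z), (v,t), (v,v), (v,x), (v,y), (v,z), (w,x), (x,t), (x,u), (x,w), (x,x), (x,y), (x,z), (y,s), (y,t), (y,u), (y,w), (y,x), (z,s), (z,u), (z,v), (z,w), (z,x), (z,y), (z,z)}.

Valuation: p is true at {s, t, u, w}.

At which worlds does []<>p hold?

{u, v, w}

s: successors {v, w, y}; <>p there: v:T, w:F, y:T. ✗
t: successors {t, u, v, w, y, z}; <>p there: t:T, u:T, v:T, w:F, y:T, z:T. ✗
u: successors {s, u, v, x, y, z}; <>p there: s:T, u:T, v:T, x:T, y:T, z:T. ✓
v: successors {t, v, x, y, z}; <>p there: t:T, v:T, x:T, y:T, z:T. ✓
w: successors {x}; <>p there: x:T. ✓
x: successors {t, u, w, x, y, z}; <>p there: t:T, u:T, w:F, x:T, y:T, z:T. ✗
y: successors {s, t, u, w, x}; <>p there: s:T, t:T, u:T, w:F, x:T. ✗
z: successors {s, u, v, w, x, y, z}; <>p there: s:T, u:T, v:T, w:F, x:T, y:T, z:T. ✗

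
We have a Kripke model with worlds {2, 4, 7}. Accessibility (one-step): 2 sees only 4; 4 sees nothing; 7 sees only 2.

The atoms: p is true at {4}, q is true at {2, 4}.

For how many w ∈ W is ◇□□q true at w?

2: successors {4}; □□q there: 4:T. ✓
4: no successors, so ◇□□q fails. ✗
7: successors {2}; □□q there: 2:T. ✓
Satisfying worlds: {2, 7}.

2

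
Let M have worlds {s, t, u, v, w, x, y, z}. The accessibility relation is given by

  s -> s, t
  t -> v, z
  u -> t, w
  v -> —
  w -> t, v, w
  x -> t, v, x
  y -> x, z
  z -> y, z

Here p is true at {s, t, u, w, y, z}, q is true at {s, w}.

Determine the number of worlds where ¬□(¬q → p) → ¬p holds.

5

s: ¬□(¬q → p) is F, ¬p is F. ✓
t: ¬□(¬q → p) is T, ¬p is F. ✗
u: ¬□(¬q → p) is F, ¬p is F. ✓
v: ¬□(¬q → p) is F, ¬p is T. ✓
w: ¬□(¬q → p) is T, ¬p is F. ✗
x: ¬□(¬q → p) is T, ¬p is T. ✓
y: ¬□(¬q → p) is T, ¬p is F. ✗
z: ¬□(¬q → p) is F, ¬p is F. ✓
Satisfying worlds: {s, u, v, x, z}.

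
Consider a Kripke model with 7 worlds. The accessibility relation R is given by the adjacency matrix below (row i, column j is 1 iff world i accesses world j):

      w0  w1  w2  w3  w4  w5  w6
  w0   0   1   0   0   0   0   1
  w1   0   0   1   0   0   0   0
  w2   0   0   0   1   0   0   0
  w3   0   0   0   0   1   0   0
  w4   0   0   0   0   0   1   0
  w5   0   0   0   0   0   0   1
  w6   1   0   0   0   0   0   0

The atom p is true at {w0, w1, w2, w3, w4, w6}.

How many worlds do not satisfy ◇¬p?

6

w0: successors {w1, w6}; ¬p there: w1:F, w6:F. ✗
w1: successors {w2}; ¬p there: w2:F. ✗
w2: successors {w3}; ¬p there: w3:F. ✗
w3: successors {w4}; ¬p there: w4:F. ✗
w4: successors {w5}; ¬p there: w5:T. ✓
w5: successors {w6}; ¬p there: w6:F. ✗
w6: successors {w0}; ¬p there: w0:F. ✗
Satisfying worlds: {w4}.
So ◇¬p fails at the other 6 worlds.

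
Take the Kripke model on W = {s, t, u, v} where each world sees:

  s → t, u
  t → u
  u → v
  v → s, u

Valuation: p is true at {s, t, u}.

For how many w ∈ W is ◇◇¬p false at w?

1

s: successors {t, u}; ◇¬p there: t:F, u:T. ✓
t: successors {u}; ◇¬p there: u:T. ✓
u: successors {v}; ◇¬p there: v:F. ✗
v: successors {s, u}; ◇¬p there: s:F, u:T. ✓
Satisfying worlds: {s, t, v}.
So ◇◇¬p fails at the other 1 world.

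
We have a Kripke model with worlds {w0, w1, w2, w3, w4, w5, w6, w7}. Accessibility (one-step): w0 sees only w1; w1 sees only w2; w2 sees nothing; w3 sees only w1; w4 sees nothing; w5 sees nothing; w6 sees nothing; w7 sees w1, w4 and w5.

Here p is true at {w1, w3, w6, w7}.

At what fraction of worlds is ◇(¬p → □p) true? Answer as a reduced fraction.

1/2

w0: successors {w1}; ¬p → □p there: w1:T. ✓
w1: successors {w2}; ¬p → □p there: w2:T. ✓
w2: no successors, so ◇(¬p → □p) fails. ✗
w3: successors {w1}; ¬p → □p there: w1:T. ✓
w4: no successors, so ◇(¬p → □p) fails. ✗
w5: no successors, so ◇(¬p → □p) fails. ✗
w6: no successors, so ◇(¬p → □p) fails. ✗
w7: successors {w1, w4, w5}; ¬p → □p there: w1:T, w4:T, w5:T. ✓
That's 4 of 8 worlds, so 4/8 = 1/2.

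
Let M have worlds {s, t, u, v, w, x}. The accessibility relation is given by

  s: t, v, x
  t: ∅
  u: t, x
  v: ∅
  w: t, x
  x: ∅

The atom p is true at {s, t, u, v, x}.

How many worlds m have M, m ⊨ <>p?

s: successors {t, v, x}; p there: t:T, v:T, x:T. ✓
t: no successors, so <>p fails. ✗
u: successors {t, x}; p there: t:T, x:T. ✓
v: no successors, so <>p fails. ✗
w: successors {t, x}; p there: t:T, x:T. ✓
x: no successors, so <>p fails. ✗
Satisfying worlds: {s, u, w}.

3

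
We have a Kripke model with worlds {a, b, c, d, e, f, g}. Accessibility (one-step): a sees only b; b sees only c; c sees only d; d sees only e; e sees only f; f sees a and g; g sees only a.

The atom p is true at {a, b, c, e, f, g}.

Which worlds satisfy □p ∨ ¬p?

a: □p is T, ¬p is F. ✓
b: □p is T, ¬p is F. ✓
c: □p is F, ¬p is F. ✗
d: □p is T, ¬p is T. ✓
e: □p is T, ¬p is F. ✓
f: □p is T, ¬p is F. ✓
g: □p is T, ¬p is F. ✓

{a, b, d, e, f, g}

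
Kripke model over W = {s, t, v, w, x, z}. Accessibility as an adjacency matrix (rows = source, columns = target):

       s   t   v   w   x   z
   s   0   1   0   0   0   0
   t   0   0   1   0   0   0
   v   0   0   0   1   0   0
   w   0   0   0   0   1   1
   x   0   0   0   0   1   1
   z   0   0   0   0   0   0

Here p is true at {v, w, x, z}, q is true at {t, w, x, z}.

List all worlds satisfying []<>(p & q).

s: successors {t}; <>(p & q) there: t:F. ✗
t: successors {v}; <>(p & q) there: v:T. ✓
v: successors {w}; <>(p & q) there: w:T. ✓
w: successors {x, z}; <>(p & q) there: x:T, z:F. ✗
x: successors {x, z}; <>(p & q) there: x:T, z:F. ✗
z: no successors, so []<>(p & q) holds vacuously. ✓

{t, v, z}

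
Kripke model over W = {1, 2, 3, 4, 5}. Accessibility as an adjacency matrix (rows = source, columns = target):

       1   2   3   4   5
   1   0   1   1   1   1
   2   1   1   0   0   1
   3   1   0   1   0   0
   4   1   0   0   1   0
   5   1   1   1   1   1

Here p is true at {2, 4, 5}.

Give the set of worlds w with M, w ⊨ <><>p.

{1, 2, 3, 4, 5}

1: successors {2, 3, 4, 5}; <>p there: 2:T, 3:F, 4:T, 5:T. ✓
2: successors {1, 2, 5}; <>p there: 1:T, 2:T, 5:T. ✓
3: successors {1, 3}; <>p there: 1:T, 3:F. ✓
4: successors {1, 4}; <>p there: 1:T, 4:T. ✓
5: successors {1, 2, 3, 4, 5}; <>p there: 1:T, 2:T, 3:F, 4:T, 5:T. ✓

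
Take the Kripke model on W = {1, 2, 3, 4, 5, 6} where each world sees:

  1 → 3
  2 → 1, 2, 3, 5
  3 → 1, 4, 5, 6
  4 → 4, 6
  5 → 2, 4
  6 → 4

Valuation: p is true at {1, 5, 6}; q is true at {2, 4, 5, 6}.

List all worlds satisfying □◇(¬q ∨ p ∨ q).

1: successors {3}; ◇(¬q ∨ p ∨ q) there: 3:T. ✓
2: successors {1, 2, 3, 5}; ◇(¬q ∨ p ∨ q) there: 1:T, 2:T, 3:T, 5:T. ✓
3: successors {1, 4, 5, 6}; ◇(¬q ∨ p ∨ q) there: 1:T, 4:T, 5:T, 6:T. ✓
4: successors {4, 6}; ◇(¬q ∨ p ∨ q) there: 4:T, 6:T. ✓
5: successors {2, 4}; ◇(¬q ∨ p ∨ q) there: 2:T, 4:T. ✓
6: successors {4}; ◇(¬q ∨ p ∨ q) there: 4:T. ✓

{1, 2, 3, 4, 5, 6}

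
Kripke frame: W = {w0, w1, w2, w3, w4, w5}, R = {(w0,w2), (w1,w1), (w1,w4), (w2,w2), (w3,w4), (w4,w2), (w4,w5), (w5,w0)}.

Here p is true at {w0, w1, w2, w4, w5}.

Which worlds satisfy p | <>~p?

w0: p is T, <>~p is F. ✓
w1: p is T, <>~p is F. ✓
w2: p is T, <>~p is F. ✓
w3: p is F, <>~p is F. ✗
w4: p is T, <>~p is F. ✓
w5: p is T, <>~p is F. ✓

{w0, w1, w2, w4, w5}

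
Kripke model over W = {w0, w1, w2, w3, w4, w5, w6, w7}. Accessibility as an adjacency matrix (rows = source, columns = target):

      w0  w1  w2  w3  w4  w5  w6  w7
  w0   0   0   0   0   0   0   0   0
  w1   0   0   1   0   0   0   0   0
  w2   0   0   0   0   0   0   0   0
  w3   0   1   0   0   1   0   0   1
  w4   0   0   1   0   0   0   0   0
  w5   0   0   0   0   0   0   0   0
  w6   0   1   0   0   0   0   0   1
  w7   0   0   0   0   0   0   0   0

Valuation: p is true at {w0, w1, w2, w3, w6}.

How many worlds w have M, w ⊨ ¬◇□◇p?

4

w0: ◇□◇p is F. ✓
w1: ◇□◇p is T. ✗
w2: ◇□◇p is F. ✓
w3: ◇□◇p is T. ✗
w4: ◇□◇p is T. ✗
w5: ◇□◇p is F. ✓
w6: ◇□◇p is T. ✗
w7: ◇□◇p is F. ✓
Satisfying worlds: {w0, w2, w5, w7}.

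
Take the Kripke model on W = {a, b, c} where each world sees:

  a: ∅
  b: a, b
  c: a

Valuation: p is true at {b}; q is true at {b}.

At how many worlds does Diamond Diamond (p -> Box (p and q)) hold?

a: no successors, so Diamond Diamond (p -> Box (p and q)) fails. ✗
b: successors {a, b}; Diamond (p -> Box (p and q)) there: a:F, b:T. ✓
c: successors {a}; Diamond (p -> Box (p and q)) there: a:F. ✗
Satisfying worlds: {b}.

1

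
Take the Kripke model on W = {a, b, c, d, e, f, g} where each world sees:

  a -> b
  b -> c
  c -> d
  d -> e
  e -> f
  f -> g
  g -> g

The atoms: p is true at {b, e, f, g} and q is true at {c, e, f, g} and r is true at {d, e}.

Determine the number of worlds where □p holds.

5

a: successors {b}; p there: b:T. ✓
b: successors {c}; p there: c:F. ✗
c: successors {d}; p there: d:F. ✗
d: successors {e}; p there: e:T. ✓
e: successors {f}; p there: f:T. ✓
f: successors {g}; p there: g:T. ✓
g: successors {g}; p there: g:T. ✓
Satisfying worlds: {a, d, e, f, g}.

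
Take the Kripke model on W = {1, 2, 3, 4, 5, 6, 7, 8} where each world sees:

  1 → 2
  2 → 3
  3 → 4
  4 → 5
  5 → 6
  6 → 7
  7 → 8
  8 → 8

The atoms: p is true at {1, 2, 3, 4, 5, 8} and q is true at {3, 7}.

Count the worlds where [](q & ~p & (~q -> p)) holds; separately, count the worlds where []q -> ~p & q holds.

1 and 6

For [](q & ~p & (~q -> p)):
1: successors {2}; q & ~p & (~q -> p) there: 2:F. ✗
2: successors {3}; q & ~p & (~q -> p) there: 3:F. ✗
3: successors {4}; q & ~p & (~q -> p) there: 4:F. ✗
4: successors {5}; q & ~p & (~q -> p) there: 5:F. ✗
5: successors {6}; q & ~p & (~q -> p) there: 6:F. ✗
6: successors {7}; q & ~p & (~q -> p) there: 7:T. ✓
7: successors {8}; q & ~p & (~q -> p) there: 8:F. ✗
8: successors {8}; q & ~p & (~q -> p) there: 8:F. ✗
— 1 world.
For []q -> ~p & q:
1: []q is F, ~p & q is F. ✓
2: []q is T, ~p & q is F. ✗
3: []q is F, ~p & q is F. ✓
4: []q is F, ~p & q is F. ✓
5: []q is F, ~p & q is F. ✓
6: []q is T, ~p & q is F. ✗
7: []q is F, ~p & q is T. ✓
8: []q is F, ~p & q is F. ✓
— 6 worlds.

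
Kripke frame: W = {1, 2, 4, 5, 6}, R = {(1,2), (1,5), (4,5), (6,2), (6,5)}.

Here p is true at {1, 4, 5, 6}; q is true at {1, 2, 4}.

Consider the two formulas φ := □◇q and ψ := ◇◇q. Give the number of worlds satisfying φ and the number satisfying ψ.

2 and 0

For □◇q:
1: successors {2, 5}; ◇q there: 2:F, 5:F. ✗
2: no successors, so □◇q holds vacuously. ✓
4: successors {5}; ◇q there: 5:F. ✗
5: no successors, so □◇q holds vacuously. ✓
6: successors {2, 5}; ◇q there: 2:F, 5:F. ✗
— 2 worlds.
For ◇◇q:
1: successors {2, 5}; ◇q there: 2:F, 5:F. ✗
2: no successors, so ◇◇q fails. ✗
4: successors {5}; ◇q there: 5:F. ✗
5: no successors, so ◇◇q fails. ✗
6: successors {2, 5}; ◇q there: 2:F, 5:F. ✗
— 0 worlds.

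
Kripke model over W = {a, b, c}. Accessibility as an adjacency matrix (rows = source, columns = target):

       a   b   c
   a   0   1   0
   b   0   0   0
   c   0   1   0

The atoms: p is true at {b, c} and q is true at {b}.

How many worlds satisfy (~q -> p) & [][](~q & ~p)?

a: ~q -> p is F, [][](~q & ~p) is T. ✗
b: ~q -> p is T, [][](~q & ~p) is T. ✓
c: ~q -> p is T, [][](~q & ~p) is T. ✓
Satisfying worlds: {b, c}.

2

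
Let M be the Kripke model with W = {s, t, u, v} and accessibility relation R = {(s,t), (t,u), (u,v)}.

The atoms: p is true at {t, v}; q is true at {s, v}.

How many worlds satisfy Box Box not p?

s: successors {t}; Box not p there: t:T. ✓
t: successors {u}; Box not p there: u:F. ✗
u: successors {v}; Box not p there: v:T. ✓
v: no successors, so Box Box not p holds vacuously. ✓
Satisfying worlds: {s, u, v}.

3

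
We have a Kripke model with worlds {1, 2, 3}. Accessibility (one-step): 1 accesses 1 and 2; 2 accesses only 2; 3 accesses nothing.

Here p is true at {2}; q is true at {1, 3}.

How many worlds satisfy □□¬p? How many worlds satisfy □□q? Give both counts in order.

1 and 1

For □□¬p:
1: successors {1, 2}; □¬p there: 1:F, 2:F. ✗
2: successors {2}; □¬p there: 2:F. ✗
3: no successors, so □□¬p holds vacuously. ✓
— 1 world.
For □□q:
1: successors {1, 2}; □q there: 1:F, 2:F. ✗
2: successors {2}; □q there: 2:F. ✗
3: no successors, so □□q holds vacuously. ✓
— 1 world.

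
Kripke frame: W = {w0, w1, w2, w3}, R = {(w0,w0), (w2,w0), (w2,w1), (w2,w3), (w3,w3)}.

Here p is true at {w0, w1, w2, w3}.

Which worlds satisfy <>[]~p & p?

w0: <>[]~p is F, p is T. ✗
w1: <>[]~p is F, p is T. ✗
w2: <>[]~p is T, p is T. ✓
w3: <>[]~p is F, p is T. ✗

{w2}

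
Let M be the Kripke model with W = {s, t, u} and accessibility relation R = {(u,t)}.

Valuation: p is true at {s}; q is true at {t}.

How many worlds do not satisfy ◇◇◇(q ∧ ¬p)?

3

s: no successors, so ◇◇◇(q ∧ ¬p) fails. ✗
t: no successors, so ◇◇◇(q ∧ ¬p) fails. ✗
u: successors {t}; ◇◇(q ∧ ¬p) there: t:F. ✗
Satisfying worlds: ∅.
So ◇◇◇(q ∧ ¬p) fails at the other 3 worlds.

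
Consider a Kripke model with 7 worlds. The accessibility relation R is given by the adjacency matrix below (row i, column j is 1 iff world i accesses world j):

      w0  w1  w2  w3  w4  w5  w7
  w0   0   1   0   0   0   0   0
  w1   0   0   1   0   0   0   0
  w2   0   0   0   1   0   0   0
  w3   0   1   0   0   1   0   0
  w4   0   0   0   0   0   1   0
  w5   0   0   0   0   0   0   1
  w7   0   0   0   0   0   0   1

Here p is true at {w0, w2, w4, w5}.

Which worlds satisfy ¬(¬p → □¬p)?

{w1, w3}

w0: ¬p → □¬p is T. ✗
w1: ¬p → □¬p is F. ✓
w2: ¬p → □¬p is T. ✗
w3: ¬p → □¬p is F. ✓
w4: ¬p → □¬p is T. ✗
w5: ¬p → □¬p is T. ✗
w7: ¬p → □¬p is T. ✗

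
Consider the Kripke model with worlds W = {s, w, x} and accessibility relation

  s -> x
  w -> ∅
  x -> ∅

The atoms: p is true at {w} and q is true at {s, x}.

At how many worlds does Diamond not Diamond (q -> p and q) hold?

s: successors {x}; not Diamond (q -> p and q) there: x:T. ✓
w: no successors, so Diamond not Diamond (q -> p and q) fails. ✗
x: no successors, so Diamond not Diamond (q -> p and q) fails. ✗
Satisfying worlds: {s}.

1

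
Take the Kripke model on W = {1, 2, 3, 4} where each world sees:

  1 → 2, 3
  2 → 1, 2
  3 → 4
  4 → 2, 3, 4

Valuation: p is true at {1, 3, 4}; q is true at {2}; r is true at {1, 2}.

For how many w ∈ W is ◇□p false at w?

2

1: successors {2, 3}; □p there: 2:F, 3:T. ✓
2: successors {1, 2}; □p there: 1:F, 2:F. ✗
3: successors {4}; □p there: 4:F. ✗
4: successors {2, 3, 4}; □p there: 2:F, 3:T, 4:F. ✓
Satisfying worlds: {1, 4}.
So ◇□p fails at the other 2 worlds.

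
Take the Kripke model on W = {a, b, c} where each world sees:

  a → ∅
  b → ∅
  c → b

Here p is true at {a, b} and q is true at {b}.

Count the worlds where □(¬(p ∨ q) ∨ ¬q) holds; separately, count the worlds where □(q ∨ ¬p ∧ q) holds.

2 and 3

For □(¬(p ∨ q) ∨ ¬q):
a: no successors, so □(¬(p ∨ q) ∨ ¬q) holds vacuously. ✓
b: no successors, so □(¬(p ∨ q) ∨ ¬q) holds vacuously. ✓
c: successors {b}; ¬(p ∨ q) ∨ ¬q there: b:F. ✗
— 2 worlds.
For □(q ∨ ¬p ∧ q):
a: no successors, so □(q ∨ ¬p ∧ q) holds vacuously. ✓
b: no successors, so □(q ∨ ¬p ∧ q) holds vacuously. ✓
c: successors {b}; q ∨ ¬p ∧ q there: b:T. ✓
— 3 worlds.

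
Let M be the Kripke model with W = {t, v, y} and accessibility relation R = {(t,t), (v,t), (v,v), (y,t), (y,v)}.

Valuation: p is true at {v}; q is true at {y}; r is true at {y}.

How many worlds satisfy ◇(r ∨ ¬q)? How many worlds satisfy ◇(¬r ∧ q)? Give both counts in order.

For ◇(r ∨ ¬q):
t: successors {t}; r ∨ ¬q there: t:T. ✓
v: successors {t, v}; r ∨ ¬q there: t:T, v:T. ✓
y: successors {t, v}; r ∨ ¬q there: t:T, v:T. ✓
— 3 worlds.
For ◇(¬r ∧ q):
t: successors {t}; ¬r ∧ q there: t:F. ✗
v: successors {t, v}; ¬r ∧ q there: t:F, v:F. ✗
y: successors {t, v}; ¬r ∧ q there: t:F, v:F. ✗
— 0 worlds.

3 and 0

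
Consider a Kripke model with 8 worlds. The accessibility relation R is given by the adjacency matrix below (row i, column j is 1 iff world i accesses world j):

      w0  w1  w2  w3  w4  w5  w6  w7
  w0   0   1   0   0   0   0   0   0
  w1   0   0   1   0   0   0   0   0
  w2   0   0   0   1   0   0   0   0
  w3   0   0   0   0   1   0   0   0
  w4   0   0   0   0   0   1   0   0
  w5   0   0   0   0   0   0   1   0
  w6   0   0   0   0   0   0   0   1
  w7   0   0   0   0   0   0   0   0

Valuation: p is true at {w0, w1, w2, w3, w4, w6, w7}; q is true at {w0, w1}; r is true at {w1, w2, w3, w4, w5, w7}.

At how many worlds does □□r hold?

7

w0: successors {w1}; □r there: w1:T. ✓
w1: successors {w2}; □r there: w2:T. ✓
w2: successors {w3}; □r there: w3:T. ✓
w3: successors {w4}; □r there: w4:T. ✓
w4: successors {w5}; □r there: w5:F. ✗
w5: successors {w6}; □r there: w6:T. ✓
w6: successors {w7}; □r there: w7:T. ✓
w7: no successors, so □□r holds vacuously. ✓
Satisfying worlds: {w0, w1, w2, w3, w5, w6, w7}.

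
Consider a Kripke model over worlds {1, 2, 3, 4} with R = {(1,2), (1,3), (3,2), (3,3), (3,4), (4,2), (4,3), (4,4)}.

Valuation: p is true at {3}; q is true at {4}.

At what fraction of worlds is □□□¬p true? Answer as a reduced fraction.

1/4

1: successors {2, 3}; □□¬p there: 2:T, 3:F. ✗
2: no successors, so □□□¬p holds vacuously. ✓
3: successors {2, 3, 4}; □□¬p there: 2:T, 3:F, 4:F. ✗
4: successors {2, 3, 4}; □□¬p there: 2:T, 3:F, 4:F. ✗
That's 1 of 4 worlds, so 1/4.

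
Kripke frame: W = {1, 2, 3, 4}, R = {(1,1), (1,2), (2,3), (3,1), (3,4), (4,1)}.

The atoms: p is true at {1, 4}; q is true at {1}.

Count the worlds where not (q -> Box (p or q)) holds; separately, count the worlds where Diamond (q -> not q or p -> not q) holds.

For not (q -> Box (p or q)):
1: q -> Box (p or q) is F. ✓
2: q -> Box (p or q) is T. ✗
3: q -> Box (p or q) is T. ✗
4: q -> Box (p or q) is T. ✗
— 1 world.
For Diamond (q -> not q or p -> not q):
1: successors {1, 2}; q -> not q or p -> not q there: 1:F, 2:T. ✓
2: successors {3}; q -> not q or p -> not q there: 3:T. ✓
3: successors {1, 4}; q -> not q or p -> not q there: 1:F, 4:T. ✓
4: successors {1}; q -> not q or p -> not q there: 1:F. ✗
— 3 worlds.

1 and 3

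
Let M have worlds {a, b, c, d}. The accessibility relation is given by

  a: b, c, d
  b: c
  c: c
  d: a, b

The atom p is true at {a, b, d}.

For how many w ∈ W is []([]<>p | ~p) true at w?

2

a: successors {b, c, d}; []<>p | ~p there: b:F, c:T, d:F. ✗
b: successors {c}; []<>p | ~p there: c:T. ✓
c: successors {c}; []<>p | ~p there: c:T. ✓
d: successors {a, b}; []<>p | ~p there: a:F, b:F. ✗
Satisfying worlds: {b, c}.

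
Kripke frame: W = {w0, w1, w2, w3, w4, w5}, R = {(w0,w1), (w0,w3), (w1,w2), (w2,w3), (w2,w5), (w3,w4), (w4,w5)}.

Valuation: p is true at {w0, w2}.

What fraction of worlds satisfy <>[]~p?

5/6

w0: successors {w1, w3}; []~p there: w1:F, w3:T. ✓
w1: successors {w2}; []~p there: w2:T. ✓
w2: successors {w3, w5}; []~p there: w3:T, w5:T. ✓
w3: successors {w4}; []~p there: w4:T. ✓
w4: successors {w5}; []~p there: w5:T. ✓
w5: no successors, so <>[]~p fails. ✗
That's 5 of 6 worlds, so 5/6.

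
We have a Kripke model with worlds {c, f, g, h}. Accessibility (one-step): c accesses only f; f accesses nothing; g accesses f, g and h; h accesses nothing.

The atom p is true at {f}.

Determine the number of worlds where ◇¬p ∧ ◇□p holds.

1

c: ◇¬p is F, ◇□p is T. ✗
f: ◇¬p is F, ◇□p is F. ✗
g: ◇¬p is T, ◇□p is T. ✓
h: ◇¬p is F, ◇□p is F. ✗
Satisfying worlds: {g}.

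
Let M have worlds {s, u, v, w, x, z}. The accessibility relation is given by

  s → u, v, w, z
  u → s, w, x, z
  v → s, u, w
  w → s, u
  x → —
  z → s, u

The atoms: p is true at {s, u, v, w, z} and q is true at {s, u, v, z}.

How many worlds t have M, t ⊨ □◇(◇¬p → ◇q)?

5

s: successors {u, v, w, z}; ◇(◇¬p → ◇q) there: u:T, v:T, w:T, z:T. ✓
u: successors {s, w, x, z}; ◇(◇¬p → ◇q) there: s:T, w:T, x:F, z:T. ✗
v: successors {s, u, w}; ◇(◇¬p → ◇q) there: s:T, u:T, w:T. ✓
w: successors {s, u}; ◇(◇¬p → ◇q) there: s:T, u:T. ✓
x: no successors, so □◇(◇¬p → ◇q) holds vacuously. ✓
z: successors {s, u}; ◇(◇¬p → ◇q) there: s:T, u:T. ✓
Satisfying worlds: {s, v, w, x, z}.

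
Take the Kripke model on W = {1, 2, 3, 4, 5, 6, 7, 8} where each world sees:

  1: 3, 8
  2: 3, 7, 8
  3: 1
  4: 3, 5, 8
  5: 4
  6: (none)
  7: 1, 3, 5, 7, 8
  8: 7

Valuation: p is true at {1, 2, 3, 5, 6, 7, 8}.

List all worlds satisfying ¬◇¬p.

{1, 2, 3, 4, 6, 7, 8}

1: ◇¬p is F. ✓
2: ◇¬p is F. ✓
3: ◇¬p is F. ✓
4: ◇¬p is F. ✓
5: ◇¬p is T. ✗
6: ◇¬p is F. ✓
7: ◇¬p is F. ✓
8: ◇¬p is F. ✓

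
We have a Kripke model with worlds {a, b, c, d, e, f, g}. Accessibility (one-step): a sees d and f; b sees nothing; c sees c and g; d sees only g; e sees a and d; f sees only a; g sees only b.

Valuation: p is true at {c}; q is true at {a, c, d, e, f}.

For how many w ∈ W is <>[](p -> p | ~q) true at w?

a: successors {d, f}; [](p -> p | ~q) there: d:T, f:T. ✓
b: no successors, so <>[](p -> p | ~q) fails. ✗
c: successors {c, g}; [](p -> p | ~q) there: c:T, g:T. ✓
d: successors {g}; [](p -> p | ~q) there: g:T. ✓
e: successors {a, d}; [](p -> p | ~q) there: a:T, d:T. ✓
f: successors {a}; [](p -> p | ~q) there: a:T. ✓
g: successors {b}; [](p -> p | ~q) there: b:T. ✓
Satisfying worlds: {a, c, d, e, f, g}.

6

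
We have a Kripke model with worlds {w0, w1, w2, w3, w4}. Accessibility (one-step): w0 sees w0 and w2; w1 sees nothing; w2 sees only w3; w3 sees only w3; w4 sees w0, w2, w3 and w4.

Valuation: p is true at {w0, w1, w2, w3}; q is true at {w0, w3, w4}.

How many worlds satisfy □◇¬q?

1

w0: successors {w0, w2}; ◇¬q there: w0:T, w2:F. ✗
w1: no successors, so □◇¬q holds vacuously. ✓
w2: successors {w3}; ◇¬q there: w3:F. ✗
w3: successors {w3}; ◇¬q there: w3:F. ✗
w4: successors {w0, w2, w3, w4}; ◇¬q there: w0:T, w2:F, w3:F, w4:T. ✗
Satisfying worlds: {w1}.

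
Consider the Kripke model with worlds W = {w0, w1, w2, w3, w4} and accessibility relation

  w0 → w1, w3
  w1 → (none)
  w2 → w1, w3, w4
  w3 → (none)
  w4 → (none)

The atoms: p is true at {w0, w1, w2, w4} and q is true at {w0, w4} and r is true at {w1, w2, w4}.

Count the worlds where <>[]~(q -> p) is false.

3

w0: successors {w1, w3}; []~(q -> p) there: w1:T, w3:T. ✓
w1: no successors, so <>[]~(q -> p) fails. ✗
w2: successors {w1, w3, w4}; []~(q -> p) there: w1:T, w3:T, w4:T. ✓
w3: no successors, so <>[]~(q -> p) fails. ✗
w4: no successors, so <>[]~(q -> p) fails. ✗
Satisfying worlds: {w0, w2}.
So <>[]~(q -> p) fails at the other 3 worlds.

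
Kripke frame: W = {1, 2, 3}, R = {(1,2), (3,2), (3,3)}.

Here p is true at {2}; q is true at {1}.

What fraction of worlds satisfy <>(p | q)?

1: successors {2}; p | q there: 2:T. ✓
2: no successors, so <>(p | q) fails. ✗
3: successors {2, 3}; p | q there: 2:T, 3:F. ✓
That's 2 of 3 worlds, so 2/3.

2/3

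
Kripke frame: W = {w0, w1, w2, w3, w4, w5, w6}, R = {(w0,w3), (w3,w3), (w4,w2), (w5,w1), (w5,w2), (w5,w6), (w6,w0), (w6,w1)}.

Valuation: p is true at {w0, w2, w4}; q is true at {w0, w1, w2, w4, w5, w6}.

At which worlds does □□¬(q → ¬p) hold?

{w1, w2, w4}

w0: successors {w3}; □¬(q → ¬p) there: w3:F. ✗
w1: no successors, so □□¬(q → ¬p) holds vacuously. ✓
w2: no successors, so □□¬(q → ¬p) holds vacuously. ✓
w3: successors {w3}; □¬(q → ¬p) there: w3:F. ✗
w4: successors {w2}; □¬(q → ¬p) there: w2:T. ✓
w5: successors {w1, w2, w6}; □¬(q → ¬p) there: w1:T, w2:T, w6:F. ✗
w6: successors {w0, w1}; □¬(q → ¬p) there: w0:F, w1:T. ✗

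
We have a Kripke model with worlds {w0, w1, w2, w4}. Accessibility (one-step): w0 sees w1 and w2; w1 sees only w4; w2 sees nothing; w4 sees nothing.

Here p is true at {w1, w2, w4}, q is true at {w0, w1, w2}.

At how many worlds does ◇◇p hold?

1

w0: successors {w1, w2}; ◇p there: w1:T, w2:F. ✓
w1: successors {w4}; ◇p there: w4:F. ✗
w2: no successors, so ◇◇p fails. ✗
w4: no successors, so ◇◇p fails. ✗
Satisfying worlds: {w0}.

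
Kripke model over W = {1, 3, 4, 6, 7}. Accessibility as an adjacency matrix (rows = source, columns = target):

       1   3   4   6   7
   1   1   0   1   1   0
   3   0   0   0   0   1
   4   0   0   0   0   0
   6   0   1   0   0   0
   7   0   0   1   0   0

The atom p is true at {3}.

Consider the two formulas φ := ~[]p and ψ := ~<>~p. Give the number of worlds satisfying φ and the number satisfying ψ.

For ~[]p:
1: []p is F. ✓
3: []p is F. ✓
4: []p is T. ✗
6: []p is T. ✗
7: []p is F. ✓
— 3 worlds.
For ~<>~p:
1: <>~p is T. ✗
3: <>~p is T. ✗
4: <>~p is F. ✓
6: <>~p is F. ✓
7: <>~p is T. ✗
— 2 worlds.

3 and 2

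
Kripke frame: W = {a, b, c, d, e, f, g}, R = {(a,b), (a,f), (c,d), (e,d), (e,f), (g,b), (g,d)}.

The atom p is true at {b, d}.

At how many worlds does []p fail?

a: successors {b, f}; p there: b:T, f:F. ✗
b: no successors, so []p holds vacuously. ✓
c: successors {d}; p there: d:T. ✓
d: no successors, so []p holds vacuously. ✓
e: successors {d, f}; p there: d:T, f:F. ✗
f: no successors, so []p holds vacuously. ✓
g: successors {b, d}; p there: b:T, d:T. ✓
Satisfying worlds: {b, c, d, f, g}.
So []p fails at the other 2 worlds.

2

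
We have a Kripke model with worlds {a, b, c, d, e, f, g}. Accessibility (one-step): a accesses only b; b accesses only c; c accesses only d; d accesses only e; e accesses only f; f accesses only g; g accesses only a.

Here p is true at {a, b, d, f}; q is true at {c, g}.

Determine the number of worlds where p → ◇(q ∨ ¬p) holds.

a: p is T, ◇(q ∨ ¬p) is F. ✗
b: p is T, ◇(q ∨ ¬p) is T. ✓
c: p is F, ◇(q ∨ ¬p) is F. ✓
d: p is T, ◇(q ∨ ¬p) is T. ✓
e: p is F, ◇(q ∨ ¬p) is F. ✓
f: p is T, ◇(q ∨ ¬p) is T. ✓
g: p is F, ◇(q ∨ ¬p) is F. ✓
Satisfying worlds: {b, c, d, e, f, g}.

6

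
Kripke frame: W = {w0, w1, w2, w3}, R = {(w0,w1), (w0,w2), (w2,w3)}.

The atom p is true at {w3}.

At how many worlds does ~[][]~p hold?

w0: [][]~p is F. ✓
w1: [][]~p is T. ✗
w2: [][]~p is T. ✗
w3: [][]~p is T. ✗
Satisfying worlds: {w0}.

1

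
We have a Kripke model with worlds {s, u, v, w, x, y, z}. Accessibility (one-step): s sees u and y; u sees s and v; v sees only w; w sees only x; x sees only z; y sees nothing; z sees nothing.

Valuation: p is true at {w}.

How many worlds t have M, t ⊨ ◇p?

s: successors {u, y}; p there: u:F, y:F. ✗
u: successors {s, v}; p there: s:F, v:F. ✗
v: successors {w}; p there: w:T. ✓
w: successors {x}; p there: x:F. ✗
x: successors {z}; p there: z:F. ✗
y: no successors, so ◇p fails. ✗
z: no successors, so ◇p fails. ✗
Satisfying worlds: {v}.

1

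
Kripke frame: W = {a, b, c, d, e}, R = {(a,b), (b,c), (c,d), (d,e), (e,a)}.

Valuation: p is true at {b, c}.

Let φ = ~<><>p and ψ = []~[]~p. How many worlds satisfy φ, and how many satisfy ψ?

3 and 2

For ~<><>p:
a: <><>p is T. ✗
b: <><>p is F. ✓
c: <><>p is F. ✓
d: <><>p is F. ✓
e: <><>p is T. ✗
— 3 worlds.
For []~[]~p:
a: successors {b}; ~[]~p there: b:T. ✓
b: successors {c}; ~[]~p there: c:F. ✗
c: successors {d}; ~[]~p there: d:F. ✗
d: successors {e}; ~[]~p there: e:F. ✗
e: successors {a}; ~[]~p there: a:T. ✓
— 2 worlds.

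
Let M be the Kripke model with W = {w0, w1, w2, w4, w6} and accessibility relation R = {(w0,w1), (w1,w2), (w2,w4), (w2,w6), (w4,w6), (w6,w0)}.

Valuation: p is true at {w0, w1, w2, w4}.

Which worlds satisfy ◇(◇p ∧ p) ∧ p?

w0: ◇(◇p ∧ p) is T, p is T. ✓
w1: ◇(◇p ∧ p) is T, p is T. ✓
w2: ◇(◇p ∧ p) is F, p is T. ✗
w4: ◇(◇p ∧ p) is F, p is T. ✗
w6: ◇(◇p ∧ p) is T, p is F. ✗

{w0, w1}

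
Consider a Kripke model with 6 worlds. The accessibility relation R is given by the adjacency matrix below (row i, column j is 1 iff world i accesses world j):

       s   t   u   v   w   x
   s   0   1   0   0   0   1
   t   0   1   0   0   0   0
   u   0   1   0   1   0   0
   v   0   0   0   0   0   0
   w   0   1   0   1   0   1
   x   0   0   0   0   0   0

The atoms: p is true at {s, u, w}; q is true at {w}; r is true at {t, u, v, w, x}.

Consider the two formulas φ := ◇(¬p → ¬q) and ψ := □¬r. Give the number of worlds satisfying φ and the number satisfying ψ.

4 and 2

For ◇(¬p → ¬q):
s: successors {t, x}; ¬p → ¬q there: t:T, x:T. ✓
t: successors {t}; ¬p → ¬q there: t:T. ✓
u: successors {t, v}; ¬p → ¬q there: t:T, v:T. ✓
v: no successors, so ◇(¬p → ¬q) fails. ✗
w: successors {t, v, x}; ¬p → ¬q there: t:T, v:T, x:T. ✓
x: no successors, so ◇(¬p → ¬q) fails. ✗
— 4 worlds.
For □¬r:
s: successors {t, x}; ¬r there: t:F, x:F. ✗
t: successors {t}; ¬r there: t:F. ✗
u: successors {t, v}; ¬r there: t:F, v:F. ✗
v: no successors, so □¬r holds vacuously. ✓
w: successors {t, v, x}; ¬r there: t:F, v:F, x:F. ✗
x: no successors, so □¬r holds vacuously. ✓
— 2 worlds.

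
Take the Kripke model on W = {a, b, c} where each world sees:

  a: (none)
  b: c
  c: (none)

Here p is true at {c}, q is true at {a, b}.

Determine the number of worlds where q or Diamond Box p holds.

2

a: q is T, Diamond Box p is F. ✓
b: q is T, Diamond Box p is T. ✓
c: q is F, Diamond Box p is F. ✗
Satisfying worlds: {a, b}.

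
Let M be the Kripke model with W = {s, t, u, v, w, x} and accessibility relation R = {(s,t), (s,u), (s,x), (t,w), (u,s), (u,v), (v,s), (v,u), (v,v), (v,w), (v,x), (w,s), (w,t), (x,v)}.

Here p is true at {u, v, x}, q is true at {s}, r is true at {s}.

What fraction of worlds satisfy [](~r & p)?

1/6

s: successors {t, u, x}; ~r & p there: t:F, u:T, x:T. ✗
t: successors {w}; ~r & p there: w:F. ✗
u: successors {s, v}; ~r & p there: s:F, v:T. ✗
v: successors {s, u, v, w, x}; ~r & p there: s:F, u:T, v:T, w:F, x:T. ✗
w: successors {s, t}; ~r & p there: s:F, t:F. ✗
x: successors {v}; ~r & p there: v:T. ✓
That's 1 of 6 worlds, so 1/6.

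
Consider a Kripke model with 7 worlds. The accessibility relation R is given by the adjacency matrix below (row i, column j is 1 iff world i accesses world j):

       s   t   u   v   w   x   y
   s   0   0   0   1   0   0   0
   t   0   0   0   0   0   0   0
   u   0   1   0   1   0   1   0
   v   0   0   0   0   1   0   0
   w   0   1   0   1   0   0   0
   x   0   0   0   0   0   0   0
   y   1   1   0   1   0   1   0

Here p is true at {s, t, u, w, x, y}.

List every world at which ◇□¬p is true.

s: successors {v}; □¬p there: v:F. ✗
t: no successors, so ◇□¬p fails. ✗
u: successors {t, v, x}; □¬p there: t:T, v:F, x:T. ✓
v: successors {w}; □¬p there: w:F. ✗
w: successors {t, v}; □¬p there: t:T, v:F. ✓
x: no successors, so ◇□¬p fails. ✗
y: successors {s, t, v, x}; □¬p there: s:T, t:T, v:F, x:T. ✓

{u, w, y}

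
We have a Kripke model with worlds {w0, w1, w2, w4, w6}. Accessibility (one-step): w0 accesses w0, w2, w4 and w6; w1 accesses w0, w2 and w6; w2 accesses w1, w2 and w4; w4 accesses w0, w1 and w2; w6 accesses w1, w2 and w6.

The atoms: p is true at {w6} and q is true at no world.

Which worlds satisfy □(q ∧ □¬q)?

∅

w0: successors {w0, w2, w4, w6}; q ∧ □¬q there: w0:F, w2:F, w4:F, w6:F. ✗
w1: successors {w0, w2, w6}; q ∧ □¬q there: w0:F, w2:F, w6:F. ✗
w2: successors {w1, w2, w4}; q ∧ □¬q there: w1:F, w2:F, w4:F. ✗
w4: successors {w0, w1, w2}; q ∧ □¬q there: w0:F, w1:F, w2:F. ✗
w6: successors {w1, w2, w6}; q ∧ □¬q there: w1:F, w2:F, w6:F. ✗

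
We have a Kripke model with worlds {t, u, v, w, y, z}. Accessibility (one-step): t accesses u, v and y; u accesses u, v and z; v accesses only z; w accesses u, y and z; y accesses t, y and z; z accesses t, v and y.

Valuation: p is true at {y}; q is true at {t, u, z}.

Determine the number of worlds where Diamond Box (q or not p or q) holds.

t: successors {u, v, y}; Box (q or not p or q) there: u:T, v:T, y:F. ✓
u: successors {u, v, z}; Box (q or not p or q) there: u:T, v:T, z:F. ✓
v: successors {z}; Box (q or not p or q) there: z:F. ✗
w: successors {u, y, z}; Box (q or not p or q) there: u:T, y:F, z:F. ✓
y: successors {t, y, z}; Box (q or not p or q) there: t:F, y:F, z:F. ✗
z: successors {t, v, y}; Box (q or not p or q) there: t:F, v:T, y:F. ✓
Satisfying worlds: {t, u, w, z}.

4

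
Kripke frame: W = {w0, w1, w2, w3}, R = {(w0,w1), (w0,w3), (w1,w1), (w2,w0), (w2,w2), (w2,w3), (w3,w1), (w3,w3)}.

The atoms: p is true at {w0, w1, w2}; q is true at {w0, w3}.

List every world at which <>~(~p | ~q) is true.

{w2}

w0: successors {w1, w3}; ~(~p | ~q) there: w1:F, w3:F. ✗
w1: successors {w1}; ~(~p | ~q) there: w1:F. ✗
w2: successors {w0, w2, w3}; ~(~p | ~q) there: w0:T, w2:F, w3:F. ✓
w3: successors {w1, w3}; ~(~p | ~q) there: w1:F, w3:F. ✗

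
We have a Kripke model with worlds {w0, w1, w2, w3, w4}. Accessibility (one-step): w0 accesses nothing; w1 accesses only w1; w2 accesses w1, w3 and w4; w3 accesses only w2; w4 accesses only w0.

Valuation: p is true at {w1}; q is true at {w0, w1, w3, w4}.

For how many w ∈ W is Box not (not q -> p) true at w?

2

w0: no successors, so Box not (not q -> p) holds vacuously. ✓
w1: successors {w1}; not (not q -> p) there: w1:F. ✗
w2: successors {w1, w3, w4}; not (not q -> p) there: w1:F, w3:F, w4:F. ✗
w3: successors {w2}; not (not q -> p) there: w2:T. ✓
w4: successors {w0}; not (not q -> p) there: w0:F. ✗
Satisfying worlds: {w0, w3}.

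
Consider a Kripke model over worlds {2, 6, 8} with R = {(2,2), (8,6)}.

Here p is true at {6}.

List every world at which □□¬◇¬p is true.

2: successors {2}; □¬◇¬p there: 2:F. ✗
6: no successors, so □□¬◇¬p holds vacuously. ✓
8: successors {6}; □¬◇¬p there: 6:T. ✓

{6, 8}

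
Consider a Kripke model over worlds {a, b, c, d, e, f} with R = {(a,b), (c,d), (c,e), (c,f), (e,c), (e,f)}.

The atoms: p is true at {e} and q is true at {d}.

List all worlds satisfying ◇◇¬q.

a: successors {b}; ◇¬q there: b:F. ✗
b: no successors, so ◇◇¬q fails. ✗
c: successors {d, e, f}; ◇¬q there: d:F, e:T, f:F. ✓
d: no successors, so ◇◇¬q fails. ✗
e: successors {c, f}; ◇¬q there: c:T, f:F. ✓
f: no successors, so ◇◇¬q fails. ✗

{c, e}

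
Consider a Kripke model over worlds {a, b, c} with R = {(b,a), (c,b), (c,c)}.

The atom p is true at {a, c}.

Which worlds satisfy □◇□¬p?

a: no successors, so □◇□¬p holds vacuously. ✓
b: successors {a}; ◇□¬p there: a:F. ✗
c: successors {b, c}; ◇□¬p there: b:T, c:F. ✗

{a}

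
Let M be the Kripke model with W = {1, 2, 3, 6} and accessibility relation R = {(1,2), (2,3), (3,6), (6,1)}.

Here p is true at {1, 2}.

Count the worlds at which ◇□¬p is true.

1: successors {2}; □¬p there: 2:T. ✓
2: successors {3}; □¬p there: 3:T. ✓
3: successors {6}; □¬p there: 6:F. ✗
6: successors {1}; □¬p there: 1:F. ✗
Satisfying worlds: {1, 2}.

2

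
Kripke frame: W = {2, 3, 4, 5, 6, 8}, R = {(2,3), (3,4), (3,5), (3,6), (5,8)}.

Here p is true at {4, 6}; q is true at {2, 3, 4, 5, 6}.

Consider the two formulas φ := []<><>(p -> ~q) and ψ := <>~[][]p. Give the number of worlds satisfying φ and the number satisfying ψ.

4 and 1

For []<><>(p -> ~q):
2: successors {3}; <><>(p -> ~q) there: 3:T. ✓
3: successors {4, 5, 6}; <><>(p -> ~q) there: 4:F, 5:F, 6:F. ✗
4: no successors, so []<><>(p -> ~q) holds vacuously. ✓
5: successors {8}; <><>(p -> ~q) there: 8:F. ✗
6: no successors, so []<><>(p -> ~q) holds vacuously. ✓
8: no successors, so []<><>(p -> ~q) holds vacuously. ✓
— 4 worlds.
For <>~[][]p:
2: successors {3}; ~[][]p there: 3:T. ✓
3: successors {4, 5, 6}; ~[][]p there: 4:F, 5:F, 6:F. ✗
4: no successors, so <>~[][]p fails. ✗
5: successors {8}; ~[][]p there: 8:F. ✗
6: no successors, so <>~[][]p fails. ✗
8: no successors, so <>~[][]p fails. ✗
— 1 world.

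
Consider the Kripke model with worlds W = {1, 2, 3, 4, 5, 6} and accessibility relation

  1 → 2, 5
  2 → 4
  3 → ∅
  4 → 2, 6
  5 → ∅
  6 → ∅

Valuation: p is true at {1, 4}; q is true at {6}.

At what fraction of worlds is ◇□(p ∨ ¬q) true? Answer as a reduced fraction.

1/3

1: successors {2, 5}; □(p ∨ ¬q) there: 2:T, 5:T. ✓
2: successors {4}; □(p ∨ ¬q) there: 4:F. ✗
3: no successors, so ◇□(p ∨ ¬q) fails. ✗
4: successors {2, 6}; □(p ∨ ¬q) there: 2:T, 6:T. ✓
5: no successors, so ◇□(p ∨ ¬q) fails. ✗
6: no successors, so ◇□(p ∨ ¬q) fails. ✗
That's 2 of 6 worlds, so 2/6 = 1/3.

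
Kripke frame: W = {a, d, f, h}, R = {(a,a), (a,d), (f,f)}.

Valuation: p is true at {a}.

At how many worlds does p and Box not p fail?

a: p is T, Box not p is F. ✗
d: p is F, Box not p is T. ✗
f: p is F, Box not p is T. ✗
h: p is F, Box not p is T. ✗
Satisfying worlds: ∅.
So p and Box not p fails at the other 4 worlds.

4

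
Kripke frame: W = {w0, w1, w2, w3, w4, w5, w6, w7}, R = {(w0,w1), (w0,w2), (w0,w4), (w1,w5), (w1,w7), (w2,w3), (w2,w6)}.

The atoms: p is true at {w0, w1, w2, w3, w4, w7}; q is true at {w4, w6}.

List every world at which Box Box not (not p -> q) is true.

w0: successors {w1, w2, w4}; Box not (not p -> q) there: w1:F, w2:F, w4:T. ✗
w1: successors {w5, w7}; Box not (not p -> q) there: w5:T, w7:T. ✓
w2: successors {w3, w6}; Box not (not p -> q) there: w3:T, w6:T. ✓
w3: no successors, so Box Box not (not p -> q) holds vacuously. ✓
w4: no successors, so Box Box not (not p -> q) holds vacuously. ✓
w5: no successors, so Box Box not (not p -> q) holds vacuously. ✓
w6: no successors, so Box Box not (not p -> q) holds vacuously. ✓
w7: no successors, so Box Box not (not p -> q) holds vacuously. ✓

{w1, w2, w3, w4, w5, w6, w7}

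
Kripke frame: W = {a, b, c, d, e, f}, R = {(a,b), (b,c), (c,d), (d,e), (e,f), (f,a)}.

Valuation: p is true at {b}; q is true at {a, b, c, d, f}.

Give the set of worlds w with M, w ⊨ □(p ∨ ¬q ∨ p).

a: successors {b}; p ∨ ¬q ∨ p there: b:T. ✓
b: successors {c}; p ∨ ¬q ∨ p there: c:F. ✗
c: successors {d}; p ∨ ¬q ∨ p there: d:F. ✗
d: successors {e}; p ∨ ¬q ∨ p there: e:T. ✓
e: successors {f}; p ∨ ¬q ∨ p there: f:F. ✗
f: successors {a}; p ∨ ¬q ∨ p there: a:F. ✗

{a, d}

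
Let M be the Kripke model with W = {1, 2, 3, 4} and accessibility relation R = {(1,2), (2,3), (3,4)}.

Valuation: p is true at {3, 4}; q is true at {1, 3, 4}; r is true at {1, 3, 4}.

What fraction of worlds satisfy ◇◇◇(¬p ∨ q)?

1: successors {2}; ◇◇(¬p ∨ q) there: 2:T. ✓
2: successors {3}; ◇◇(¬p ∨ q) there: 3:F. ✗
3: successors {4}; ◇◇(¬p ∨ q) there: 4:F. ✗
4: no successors, so ◇◇◇(¬p ∨ q) fails. ✗
That's 1 of 4 worlds, so 1/4.

1/4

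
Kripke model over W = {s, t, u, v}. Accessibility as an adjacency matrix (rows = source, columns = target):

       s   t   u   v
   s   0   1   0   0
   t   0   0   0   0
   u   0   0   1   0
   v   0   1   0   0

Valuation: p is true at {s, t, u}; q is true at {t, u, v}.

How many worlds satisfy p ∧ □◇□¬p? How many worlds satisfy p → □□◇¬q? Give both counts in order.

For p ∧ □◇□¬p:
s: p is T, □◇□¬p is F. ✗
t: p is T, □◇□¬p is T. ✓
u: p is T, □◇□¬p is F. ✗
v: p is F, □◇□¬p is F. ✗
— 1 world.
For p → □□◇¬q:
s: p is T, □□◇¬q is T. ✓
t: p is T, □□◇¬q is T. ✓
u: p is T, □□◇¬q is F. ✗
v: p is F, □□◇¬q is T. ✓
— 3 worlds.

1 and 3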